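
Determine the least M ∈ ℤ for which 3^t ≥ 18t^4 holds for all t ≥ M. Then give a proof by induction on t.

M = 12

At t = 11: 177147 < 263538, so the inequality fails and M ≥ 12. We prove 3^t ≥ 18t^4 for all t ≥ 12.
Base case (t = 12): 3^t = 531441 and 18t^4 = 373248, so 531441 ≥ 373248.
Inductive step: assume the claim holds for t = j, so 3^j ≥ 18j^4.
Then 3^(j + 1) = 3·(3^j) ≥ 3·(18j^4).
Also, for j ≥ 12 we have 3·(18j^4) ≥ 18(j+1)^4, since 3 ≥ (1 + 1/j)^4 for all j ≥ 12.
Combining, 3^(j + 1) ≥ 18(j+1)^4.
By induction, the statement is established for all t ≥ 12.
Hence the smallest such M is 12.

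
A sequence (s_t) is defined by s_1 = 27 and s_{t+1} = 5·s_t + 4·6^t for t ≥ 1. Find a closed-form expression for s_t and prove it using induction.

s_t = 3·5^(t - 1) + 4·6^t

Computing the first terms: s_1 = 27, s_2 = 159, s_3 = 939. This suggests s_t = 3·5^(t - 1) + 4·6^t.
Base case (t = 1): the formula gives 27 = 27 = s_1.
Suppose the result is true for t = r, so s_r = 3·5^(r - 1) + 4·6^r.
Then s_{r+1} = 5·s_r + 4·6^r = 5·(3·5^(r - 1) + 4·6^r) + 4·6^r = 3·5^r + 4·6^(r + 1) = 3·5^((r+1) - 1) + 4·6^(r+1),
which is the claimed formula at t = r+1.
This completes the induction.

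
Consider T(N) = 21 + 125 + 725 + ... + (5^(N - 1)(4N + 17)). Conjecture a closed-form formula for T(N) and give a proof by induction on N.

T(N) = 5^N(N + 4) - 4

We claim T(N) = 5^N(N + 4) - 4 for all N ≥ 1.
For the base case N = 1: T(1) = 21, and the closed form gives 21. They agree.
Inductive step: assume the claim holds for N = r, so T(r) = 5^r(r + 4) - 4.
Then T(r+1) = T(r) + (5^r(4r + 21)) = (5^r(r + 4) - 4) + (5^r(4r + 21)).
Simplifying, T(r+1) = 5^(r + 1)r + 5^(r + 2) - 4 = 5^(r+1)((r+1) + 4) - 4,
which is the closed form with N = r+1.
By the principle of mathematical induction, the result holds for all N ≥ 1.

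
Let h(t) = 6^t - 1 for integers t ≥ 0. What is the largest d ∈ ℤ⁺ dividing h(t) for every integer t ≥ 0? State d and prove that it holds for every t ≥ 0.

Computing the first values: h(0) = 0 and h(1) = 5; gcd(0, 5) = 5, so d ≤ 5.
We prove 5 | 6^t - 1 for all t ≥ 0 by induction on t.
For the base case t = 0: h(0) = 0 = 5·(0), so 5 | h(0).
Inductive step: assume the claim holds for t = j, i.e. 5 | h(j). Then
h(j+1) = 6^(j+1) - 1 = 6·(6^j - 1) + 5 = 6·h(j) + 5. The first term is divisible by 5 by the inductive hypothesis, and 5 is divisible by 5. Hence 5 | h(j+1).
This completes the induction.
Therefore the largest such d is 5.

d = 5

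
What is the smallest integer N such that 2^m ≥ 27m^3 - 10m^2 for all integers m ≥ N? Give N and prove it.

At m = 16: 65536 < 108032, so the inequality fails and N ≥ 17. We prove 2^m ≥ 27m^3 - 10m^2 for all m ≥ 17.
Base step (m = 17): 2^m = 131072 and 27m^3 - 10m^2 = 129761, so 131072 ≥ 129761.
Inductive step: assume the claim holds for m = i, so 2^i ≥ 27i^3 - 10i^2.
Then 2^(i + 1) = 2·(2^i) ≥ 2·(27i^3 - 10i^2).
Also, for i ≥ 17 we have 2·(27i^3 - 10i^2) ≥ 27(i+1)^3 - 10(i+1)^2, since 2·(27i^3 - 10i^2) − (27(i+1)^3 - 10(i+1)^2) = 27i^3 - 91i^2 - 61i - 17, which is nonnegative for all i ≥ 17.
Combining, 2^(i + 1) ≥ 27(i+1)^3 - 10(i+1)^2.
This completes the induction.
Hence the smallest such N is 17.

N = 17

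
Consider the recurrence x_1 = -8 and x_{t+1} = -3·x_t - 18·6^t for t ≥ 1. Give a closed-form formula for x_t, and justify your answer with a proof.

Computing the first terms: x_1 = -8, x_2 = -84, x_3 = -396. This suggests x_t = 4(-3)^(t - 1) - 2·6^t.
Base case (t = 1): the formula gives -8 = -8 = x_1.
Suppose the result is true for t = i, so x_i = 4(-3)^(i - 1) - 2·6^i.
Then x_{i+1} = -3·x_i - 18·6^i = -3·(4(-3)^(i - 1) - 2·6^i) - 18·6^i = 4(-3)^i - 2·6^(i + 1) = 4(-3)^((i+1) - 1) - 2·6^(i+1),
which is the claimed formula at t = i+1.
By the principle of mathematical induction, the result holds for all t ≥ 1.

x_t = 4(-3)^(t - 1) - 2·6^t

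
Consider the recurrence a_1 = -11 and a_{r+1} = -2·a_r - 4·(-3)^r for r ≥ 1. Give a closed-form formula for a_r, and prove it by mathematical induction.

Computing the first terms: a_1 = -11, a_2 = 34, a_3 = -104. This suggests a_r = (-2)^(r - 1) + 4(-3)^r.
For the base case r = 1: the formula gives -11 = -11 = a_1.
For the inductive step, assume it holds for an arbitrary k ≥ 1, so a_k = (-2)^(k - 1) + 4(-3)^k.
Then a_{k+1} = -2·a_k - 4·(-3)^k = -2·((-2)^(k - 1) + 4(-3)^k) - 4·(-3)^k = (-2)^k + 4(-3)^(k + 1) = (-2)^((k+1) - 1) + 4(-3)^(k+1),
which is the claimed formula at r = k+1.
By the principle of mathematical induction, the result holds for all r ≥ 1.

a_r = (-2)^(r - 1) + 4(-3)^r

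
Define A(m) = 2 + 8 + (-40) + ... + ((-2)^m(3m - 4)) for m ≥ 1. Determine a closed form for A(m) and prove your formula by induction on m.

We claim A(m) = 2(-2)^m(m - 1) + 2 for all m ≥ 1.
When m = 1: A(1) = 2, and the closed form gives 2. They agree.
Inductive step: suppose the statement holds for some j ≥ 1, so A(j) = 2(-2)^j(j - 1) + 2.
Then A(j+1) = A(j) + ((-2)^(j + 1)(3j - 1)) = (2(-2)^j(j - 1) + 2) + ((-2)^(j + 1)(3j - 1)).
Simplifying, A(j+1) = -4(-2)^j·j + 2 = 2(-2)^(j+1)((j+1) - 1) + 2,
which is the closed form with m = j+1.
Hence, by induction on m, the claim holds for every m ≥ 1.

A(m) = 2(-2)^m(m - 1) + 2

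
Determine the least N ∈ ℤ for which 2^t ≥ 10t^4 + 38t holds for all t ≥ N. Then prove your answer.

At t = 20: 1048576 < 1600760, so the inequality fails and N ≥ 21. We prove 2^t ≥ 10t^4 + 38t for all t ≥ 21.
Base case (t = 21): 2^t = 2097152 and 10t^4 + 38t = 1945608, so 2097152 ≥ 1945608.
Inductive step: suppose the statement holds for some j ≥ 21, so 2^j ≥ 10j^4 + 38j.
Then 2^(j + 1) = 2·(2^j) ≥ 2·(10j^4 + 38j).
Also, for j ≥ 21 we have 2·(10j^4 + 38j) ≥ 10(j+1)^4 + 38(j+1), since 2·(10j^4 + 38j) − (10(j+1)^4 + 38(j+1)) = 10j^4 - 40j^3 - 60j^2 - 2j - 48, which is nonnegative for all j ≥ 21.
Combining, 2^(j + 1) ≥ 10(j+1)^4 + 38(j+1).
By the principle of mathematical induction, the result holds for all t ≥ 21.
Hence the smallest such N is 21.

N = 21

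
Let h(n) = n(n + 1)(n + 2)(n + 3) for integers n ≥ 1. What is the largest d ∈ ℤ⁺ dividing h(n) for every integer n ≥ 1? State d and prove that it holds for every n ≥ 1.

d = 24

Computing the first values: h(1) = 24 and h(2) = 120; gcd(24, 120) = 24, so d ≤ 24.
We prove 24 | n(n + 1)(n + 2)(n + 3) for all n ≥ 1 by induction on n.
When n = 1: h(1) = 24 = 24·(1), so 24 | h(1).
For the inductive step, assume it holds for an arbitrary r ≥ 1, i.e. 24 | h(r). Then
h(r+1) − h(r) = (r+1)·(r+2)·(r+3)·(r+4) − r·(r+1)·(r+2)·(r+3) = (r+1)·(r+2)·(r+3)·[(r+4) − r] = 4·(r+1)·(r+2)·(r+3). The product of 3 consecutive integers is divisible by (3)! = 6, so h(r+1) − h(r) is divisible by 4·6 = 24. By the inductive hypothesis 24 | h(r), hence 24 | h(r+1).
Hence, by induction on n, the claim holds for every n ≥ 1.
Therefore the largest such d is 24.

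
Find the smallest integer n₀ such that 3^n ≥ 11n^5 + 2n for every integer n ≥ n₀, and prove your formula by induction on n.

n₀ = 15

At n = 14: 4782969 < 5916092, so the inequality fails and n₀ ≥ 15. We prove 3^n ≥ 11n^5 + 2n for all n ≥ 15.
Base step (n = 15): 3^n = 14348907 and 11n^5 + 2n = 8353155, so 14348907 ≥ 8353155.
Inductive step: suppose the statement holds for some k ≥ 15, so 3^k ≥ 11k^5 + 2k.
Then 3^(k + 1) = 3·(3^k) ≥ 3·(11k^5 + 2k).
Also, for k ≥ 15 we have 3·(11k^5 + 2k) ≥ 11(k+1)^5 + 2(k+1), since 3·(11k^5 + 2k) − (11(k+1)^5 + 2(k+1)) = 22k^5 - 55k^4 - 110k^3 - 110k^2 - 51k - 13, which is nonnegative for all k ≥ 15.
Combining, 3^(k + 1) ≥ 11(k+1)^5 + 2(k+1).
By the principle of mathematical induction, the result holds for all n ≥ 15.
Hence the smallest such n₀ is 15.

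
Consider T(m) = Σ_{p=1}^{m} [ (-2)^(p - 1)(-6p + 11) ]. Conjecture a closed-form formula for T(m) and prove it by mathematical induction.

T(m) = (-2)^m(2m - 3) + 3

We claim T(m) = (-2)^m(2m - 3) + 3 for all m ≥ 1.
When m = 1: T(1) = 5, and the closed form gives 5. They agree.
Inductive step: assume the claim holds for m = p, so T(p) = (-2)^p(2p - 3) + 3.
Then T(p+1) = T(p) + ((-2)^p(-6p + 5)) = ((-2)^p(2p - 3) + 3) + ((-2)^p(-6p + 5)).
Simplifying, T(p+1) = -(-2)^(p + 1) - (-2)^(p + 2)p + 3 = (-2)^(p+1)(2(p+1) - 3) + 3,
which is the closed form with m = p+1.
By the principle of mathematical induction, the result holds for all m ≥ 1.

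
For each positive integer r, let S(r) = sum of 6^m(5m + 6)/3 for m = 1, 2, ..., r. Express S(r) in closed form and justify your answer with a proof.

S(r) = 2·6^r(r + 1) - 2

We claim S(r) = 2·6^r(r + 1) - 2 for all r ≥ 1.
When r = 1: S(1) = 22, and the closed form gives 22. They agree.
For the inductive step, assume it holds for an arbitrary m ≥ 1, so S(m) = 2·6^m(m + 1) - 2.
Then S(m+1) = S(m) + (6^m(10m + 22)) = (2·6^m(m + 1) - 2) + (6^m(10m + 22)).
Simplifying, S(m+1) = 12·6^m·m + 24·6^m - 2 = 2·6^(m+1)((m+1) + 1) - 2,
which is the closed form with r = m+1.
This completes the induction.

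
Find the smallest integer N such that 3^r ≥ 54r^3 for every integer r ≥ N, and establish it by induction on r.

At r = 9: 19683 < 39366, so the inequality fails and N ≥ 10. We prove 3^r ≥ 54r^3 for all r ≥ 10.
When r = 10: 3^r = 59049 and 54r^3 = 54000, so 59049 ≥ 54000.
Inductive step: assume the claim holds for r = j, so 3^j ≥ 54j^3.
Then 3^(j + 1) = 3·(3^j) ≥ 3·(54j^3).
Also, for j ≥ 10 we have 3·(54j^3) ≥ 54(j+1)^3, since 3 ≥ (1 + 1/j)^3 for all j ≥ 10.
Combining, 3^(j + 1) ≥ 54(j+1)^3.
Hence, by induction on r, the claim holds for every r ≥ 10.
Hence the smallest such N is 10.

N = 10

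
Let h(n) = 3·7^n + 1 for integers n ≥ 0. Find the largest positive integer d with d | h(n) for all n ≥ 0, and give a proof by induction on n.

d = 2

Computing the first values: h(0) = 4 and h(1) = 22; gcd(4, 22) = 2, so d ≤ 2.
We prove 2 | 3·7^n + 1 for all n ≥ 0 by induction on n.
Base case (n = 0): h(0) = 4 = 2·(2), so 2 | h(0).
Inductive step: suppose the statement holds for some i ≥ 0, i.e. 2 | h(i). Then
h(i+1) = 3·7^(i+1) + 1 = 7·(3·7^i + 1) - 6 = 7·h(i) - 6. The first term is divisible by 2 by the inductive hypothesis, and -6 is divisible by 2. Hence 2 | h(i+1).
Hence, by induction on n, the claim holds for every n ≥ 0.
Therefore the largest such d is 2.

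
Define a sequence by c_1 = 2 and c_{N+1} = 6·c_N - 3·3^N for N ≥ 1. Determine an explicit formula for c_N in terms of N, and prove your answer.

c_N = 3^N - 6^(N - 1)

Computing the first terms: c_1 = 2, c_2 = 3, c_3 = -9. This suggests c_N = 3^N - 6^(N - 1).
Base step (N = 1): the formula gives 2 = 2 = c_1.
Suppose the result is true for N = m, so c_m = 3^m - 6^(m - 1).
Then c_{m+1} = 6·c_m - 3·3^m = 6·(3^m - 6^(m - 1)) - 3·3^m = 3^(m + 1) - 6^m = 3^(m+1) - 6^((m+1) - 1),
which is the claimed formula at N = m+1.
Hence, by induction on N, the claim holds for every N ≥ 1.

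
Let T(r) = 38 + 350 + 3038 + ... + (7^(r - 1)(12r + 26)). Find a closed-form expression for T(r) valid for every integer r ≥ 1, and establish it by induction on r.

T(r) = 2·7^r(r + 2) - 4

We claim T(r) = 2·7^r(r + 2) - 4 for all r ≥ 1.
For the base case r = 1: T(1) = 38, and the closed form gives 38. They agree.
For the inductive step, assume it holds for an arbitrary p ≥ 1, so T(p) = 2·7^p(p + 2) - 4.
Then T(p+1) = T(p) + (7^p(12p + 38)) = (2·7^p(p + 2) - 4) + (7^p(12p + 38)).
Simplifying, T(p+1) = 14·7^p·p + 42·7^p - 4 = 2·7^(p+1)((p+1) + 2) - 4,
which is the closed form with r = p+1.
Hence, by induction on r, the claim holds for every r ≥ 1.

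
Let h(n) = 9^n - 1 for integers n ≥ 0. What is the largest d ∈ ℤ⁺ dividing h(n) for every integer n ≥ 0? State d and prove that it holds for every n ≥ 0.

Computing the first values: h(0) = 0 and h(1) = 8; gcd(0, 8) = 8, so d ≤ 8.
We prove 8 | 9^n - 1 for all n ≥ 0 by induction on n.
Base case (n = 0): h(0) = 0 = 8·(0), so 8 | h(0).
Inductive step: suppose the statement holds for some m ≥ 0, i.e. 8 | h(m). Then
h(m+1) = 9^(m+1) - 1 = 9·(9^m - 1) + 8 = 9·h(m) + 8. The first term is divisible by 8 by the inductive hypothesis, and 8 is divisible by 8. Hence 8 | h(m+1).
Hence, by induction on n, the claim holds for every n ≥ 0.
Therefore the largest such d is 8.

d = 8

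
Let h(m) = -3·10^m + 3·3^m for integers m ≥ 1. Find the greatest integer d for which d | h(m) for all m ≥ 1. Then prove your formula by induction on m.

d = 21

Computing the first values: h(1) = -21 and h(2) = -273; gcd(-21, -273) = 21, so d ≤ 21.
We prove 21 | -3·10^m + 3·3^m for all m ≥ 1 by induction on m.
Base case (m = 1): h(1) = -21 = 21·(-1), so 21 | h(1).
Inductive step: assume the claim holds for m = j, i.e. 21 | h(j). Then
h(j+1) − 10·h(j) = (-3·10^(j+1) + 3·3^(j+1)) − 10·(-3·10^j + 3·3^j) = (3)·3^j·(3 − 10) = (-21)·3^j. Since 21 | h(j) by the inductive hypothesis, 21 | 10·h(j); and 21 | -21 since -21 = 21·-1. Therefore 21 | h(j+1).
By induction, the statement is established for all m ≥ 1.
Therefore the largest such d is 21.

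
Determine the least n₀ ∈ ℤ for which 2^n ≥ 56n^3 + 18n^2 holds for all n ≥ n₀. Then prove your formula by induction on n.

At n = 18: 262144 < 332424, so the inequality fails and n₀ ≥ 19. We prove 2^n ≥ 56n^3 + 18n^2 for all n ≥ 19.
When n = 19: 2^n = 524288 and 56n^3 + 18n^2 = 390602, so 524288 ≥ 390602.
For the inductive step, assume it holds for an arbitrary j ≥ 19, so 2^j ≥ 56j^3 + 18j^2.
Then 2^(j + 1) = 2·(2^j) ≥ 2·(56j^3 + 18j^2).
Also, for j ≥ 19 we have 2·(56j^3 + 18j^2) ≥ 56(j+1)^3 + 18(j+1)^2, since 2·(56j^3 + 18j^2) − (56(j+1)^3 + 18(j+1)^2) = 56j^3 - 150j^2 - 204j - 74, which is nonnegative for all j ≥ 19.
Combining, 2^(j + 1) ≥ 56(j+1)^3 + 18(j+1)^2.
By the principle of mathematical induction, the result holds for all n ≥ 19.
Hence the smallest such n₀ is 19.

n₀ = 19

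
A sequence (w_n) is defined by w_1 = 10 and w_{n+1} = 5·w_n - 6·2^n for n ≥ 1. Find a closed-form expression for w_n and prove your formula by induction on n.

w_n = 2^(n + 1) + 6·5^(n - 1)

Computing the first terms: w_1 = 10, w_2 = 38, w_3 = 166. This suggests w_n = 2^(n + 1) + 6·5^(n - 1).
For the base case n = 1: the formula gives 10 = 10 = w_1.
For the inductive step, assume it holds for an arbitrary j ≥ 1, so w_j = 2^(j + 1) + 6·5^(j - 1).
Then w_{j+1} = 5·w_j - 6·2^j = 5·(2^(j + 1) + 6·5^(j - 1)) - 6·2^j = 2^(j + 2) + 6·5^j = 2^((j+1) + 1) + 6·5^((j+1) - 1),
which is the claimed formula at n = j+1.
By the principle of mathematical induction, the result holds for all n ≥ 1.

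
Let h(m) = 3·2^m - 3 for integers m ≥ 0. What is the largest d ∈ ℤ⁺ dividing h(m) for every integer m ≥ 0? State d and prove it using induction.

d = 3

Computing the first values: h(0) = 0 and h(1) = 3; gcd(0, 3) = 3, so d ≤ 3.
We prove 3 | 3·2^m - 3 for all m ≥ 0 by induction on m.
Base step (m = 0): h(0) = 0 = 3·(0), so 3 | h(0).
Inductive step: suppose the statement holds for some i ≥ 0, i.e. 3 | h(i). Then
h(i+1) = 3·2^(i+1) - 3 = 2·(3·2^i - 3) + 3 = 2·h(i) + 3. The first term is divisible by 3 by the inductive hypothesis, and 3 is divisible by 3. Hence 3 | h(i+1).
By induction, the statement is established for all m ≥ 0.
Therefore the largest such d is 3.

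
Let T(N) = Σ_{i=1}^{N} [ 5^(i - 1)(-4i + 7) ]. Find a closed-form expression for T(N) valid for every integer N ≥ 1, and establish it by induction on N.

T(N) = 5^N(-N + 2) - 2

We claim T(N) = 5^N(-N + 2) - 2 for all N ≥ 1.
Base step (N = 1): T(1) = 3, and the closed form gives 3. They agree.
Inductive step: suppose the statement holds for some i ≥ 1, so T(i) = 5^i(-i + 2) - 2.
Then T(i+1) = T(i) + (5^i(-4i + 3)) = (5^i(-i + 2) - 2) + (5^i(-4i + 3)).
Simplifying, T(i+1) = -5^(i + 1)i + 5^(i + 1) - 2 = 5^(i+1)(-(i+1) + 2) - 2,
which is the closed form with N = i+1.
This completes the induction.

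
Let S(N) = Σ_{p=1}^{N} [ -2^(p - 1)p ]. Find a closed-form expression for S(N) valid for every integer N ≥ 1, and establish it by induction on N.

We claim S(N) = 2^N(-N + 1) - 1 for all N ≥ 1.
Base case (N = 1): S(1) = -1, and the closed form gives -1. They agree.
For the inductive step, assume it holds for an arbitrary p ≥ 1, so S(p) = 2^p(-p + 1) - 1.
Then S(p+1) = S(p) + (2^p(-p - 1)) = (2^p(-p + 1) - 1) + (2^p(-p - 1)).
Simplifying, S(p+1) = -2·2^p·p - 1 = 2^(p+1)(-(p+1) + 1) - 1,
which is the closed form with N = p+1.
Hence, by induction on N, the claim holds for every N ≥ 1.

S(N) = 2^N(-N + 1) - 1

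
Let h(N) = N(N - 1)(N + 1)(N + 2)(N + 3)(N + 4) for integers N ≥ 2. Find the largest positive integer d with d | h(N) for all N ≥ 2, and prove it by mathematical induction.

d = 720

Computing the first values: h(2) = 720 and h(3) = 5040; gcd(720, 5040) = 720, so d ≤ 720.
We prove 720 | N(N - 1)(N + 1)(N + 2)(N + 3)(N + 4) for all N ≥ 2 by induction on N.
Base case (N = 2): h(2) = 720 = 720·(1), so 720 | h(2).
Inductive step: assume the claim holds for N = m, i.e. 720 | h(m). Then
h(m+1) − h(m) = m·(m+1)·(m+2)·(m+3)·(m+4)·(m+5) − (m-1)·m·(m+1)·(m+2)·(m+3)·(m+4) = m·(m+1)·(m+2)·(m+3)·(m+4)·[(m+5) − (m-1)] = 6·m·(m+1)·(m+2)·(m+3)·(m+4). The product of 5 consecutive integers is divisible by (5)! = 120, so h(m+1) − h(m) is divisible by 6·120 = 720. By the inductive hypothesis 720 | h(m), hence 720 | h(m+1).
Hence, by induction on N, the claim holds for every N ≥ 2.
Therefore the largest such d is 720.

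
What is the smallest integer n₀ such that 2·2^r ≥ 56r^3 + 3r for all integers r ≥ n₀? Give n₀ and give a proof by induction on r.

At r = 17: 262144 < 275179, so the inequality fails and n₀ ≥ 18. We prove 2·2^r ≥ 56r^3 + 3r for all r ≥ 18.
Base step (r = 18): 2·2^r = 524288 and 56r^3 + 3r = 326646, so 524288 ≥ 326646.
Inductive step: suppose the statement holds for some m ≥ 18, so 2·2^m ≥ 56m^3 + 3m.
Then 2·2^(m + 1) = 2·(2·2^m) ≥ 2·(56m^3 + 3m).
Also, for m ≥ 18 we have 2·(56m^3 + 3m) ≥ 56(m+1)^3 + 3(m+1), since 2·(56m^3 + 3m) − (56(m+1)^3 + 3(m+1)) = 56m^3 - 168m^2 - 165m - 59, which is nonnegative for all m ≥ 18.
Combining, 2·2^(m + 1) ≥ 56(m+1)^3 + 3(m+1).
By the principle of mathematical induction, the result holds for all r ≥ 18.
Hence the smallest such n₀ is 18.

n₀ = 18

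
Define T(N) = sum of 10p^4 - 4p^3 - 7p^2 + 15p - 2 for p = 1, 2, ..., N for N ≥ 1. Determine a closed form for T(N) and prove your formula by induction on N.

T(N) = N(2N^4 + 4N^3 - N^2 + 3N + 4)

We claim T(N) = N(2N^4 + 4N^3 - N^2 + 3N + 4) for all N ≥ 1.
For the base case N = 1: T(1) = 12, and the closed form gives 12. They agree.
Suppose the result is true for N = p, so T(p) = p(2p^4 + 4p^3 - p^2 + 3p + 4).
Then T(p+1) = T(p) + (10p^4 + 36p^3 + 41p^2 + 29p + 12) = (p(2p^4 + 4p^3 - p^2 + 3p + 4)) + (10p^4 + 36p^3 + 41p^2 + 29p + 12).
Simplifying, T(p+1) = (p + 1)(2p^4 + 12p^3 + 23p^2 + 21p + 12) = (p+1)(2(p+1)^4 + 4(p+1)^3 - (p+1)^2 + 3(p+1) + 4),
which is the closed form with N = p+1.
By induction, the statement is established for all N ≥ 1.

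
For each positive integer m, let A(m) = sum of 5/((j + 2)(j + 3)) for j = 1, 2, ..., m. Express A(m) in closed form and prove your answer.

We claim A(m) = 5m/(3(m + 3)) for all m ≥ 1.
For the base case m = 1: A(1) = 5/12, and the closed form gives 5/12. They agree.
For the inductive step, assume it holds for an arbitrary j ≥ 1, so A(j) = 5j/(3(j + 3)).
Then A(j+1) = A(j) + (5/((j + 3)(j + 4))) = (5j/(3(j + 3))) + (5/((j + 3)(j + 4))).
Simplifying, A(j+1) = 5(j + 1)/(3(j + 4)) = 5(j+1)/(3((j+1) + 3)),
which is the closed form with m = j+1.
By the principle of mathematical induction, the result holds for all m ≥ 1.

A(m) = 5m/(3(m + 3))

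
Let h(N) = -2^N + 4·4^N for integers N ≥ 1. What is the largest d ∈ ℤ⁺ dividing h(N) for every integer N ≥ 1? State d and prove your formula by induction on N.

Computing the first values: h(1) = 14 and h(2) = 60; gcd(14, 60) = 2, so d ≤ 2.
We prove 2 | -2^N + 4·4^N for all N ≥ 1 by induction on N.
Base case (N = 1): h(1) = 14 = 2·(7), so 2 | h(1).
Inductive step: assume the claim holds for N = j, i.e. 2 | h(j). Then
h(j+1) − 4·h(j) = (-2^(j+1) + 4·4^(j+1)) − 4·(-2^j + 4·4^j) = (-1)·2^j·(2 − 4) = (2)·2^j. Since 2 | h(j) by the inductive hypothesis, 2 | 4·h(j); and 2 | 2 since 2 = 2·1. Therefore 2 | h(j+1).
By the principle of mathematical induction, the result holds for all N ≥ 1.
Therefore the largest such d is 2.

d = 2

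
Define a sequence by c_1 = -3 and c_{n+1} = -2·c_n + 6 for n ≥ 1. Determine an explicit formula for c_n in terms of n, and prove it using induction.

Computing the first terms: c_1 = -3, c_2 = 12, c_3 = -18. This suggests c_n = -5(-2)^(n - 1) + 2.
For the base case n = 1: the formula gives -3 = -3 = c_1.
Suppose the result is true for n = r, so c_r = -5(-2)^(r - 1) + 2.
Then c_{r+1} = -2·c_r + 6 = -2·(-5(-2)^(r - 1) + 2) + 6 = -5(-2)^r + 2 = -5(-2)^((r+1) - 1) + 2,
which is the claimed formula at n = r+1.
By the principle of mathematical induction, the result holds for all n ≥ 1.

c_n = -5(-2)^(n - 1) + 2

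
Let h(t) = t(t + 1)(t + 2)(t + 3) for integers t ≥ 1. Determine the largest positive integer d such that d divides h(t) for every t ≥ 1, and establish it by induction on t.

Computing the first values: h(1) = 24 and h(2) = 120; gcd(24, 120) = 24, so d ≤ 24.
We prove 24 | t(t + 1)(t + 2)(t + 3) for all t ≥ 1 by induction on t.
For the base case t = 1: h(1) = 24 = 24·(1), so 24 | h(1).
For the inductive step, assume it holds for an arbitrary i ≥ 1, i.e. 24 | h(i). Then
h(i+1) − h(i) = (i+1)·(i+2)·(i+3)·(i+4) − i·(i+1)·(i+2)·(i+3) = (i+1)·(i+2)·(i+3)·[(i+4) − i] = 4·(i+1)·(i+2)·(i+3). The product of 3 consecutive integers is divisible by (3)! = 6, so h(i+1) − h(i) is divisible by 4·6 = 24. By the inductive hypothesis 24 | h(i), hence 24 | h(i+1).
By the principle of mathematical induction, the result holds for all t ≥ 1.
Therefore the largest such d is 24.

d = 24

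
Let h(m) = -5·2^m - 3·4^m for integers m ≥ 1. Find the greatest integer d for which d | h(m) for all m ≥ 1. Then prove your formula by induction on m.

Computing the first values: h(1) = -22 and h(2) = -68; gcd(-22, -68) = 2, so d ≤ 2.
We prove 2 | -5·2^m - 3·4^m for all m ≥ 1 by induction on m.
Base step (m = 1): h(1) = -22 = 2·(-11), so 2 | h(1).
Inductive step: suppose the statement holds for some j ≥ 1, i.e. 2 | h(j). Then
h(j+1) − 4·h(j) = (-5·2^(j+1) - 3·4^(j+1)) − 4·(-5·2^j - 3·4^j) = (-5)·2^j·(2 − 4) = (10)·2^j. Since 2 | h(j) by the inductive hypothesis, 2 | 4·h(j); and 2 | 10 since 10 = 2·5. Therefore 2 | h(j+1).
Hence, by induction on m, the claim holds for every m ≥ 1.
Therefore the largest such d is 2.

d = 2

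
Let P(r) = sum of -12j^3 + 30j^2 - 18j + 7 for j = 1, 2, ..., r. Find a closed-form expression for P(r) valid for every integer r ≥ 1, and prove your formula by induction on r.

P(r) = -r(3r^3 - 4r^2 - 3r - 3)

We claim P(r) = -r(3r^3 - 4r^2 - 3r - 3) for all r ≥ 1.
When r = 1: P(1) = 7, and the closed form gives 7. They agree.
For the inductive step, assume it holds for an arbitrary j ≥ 1, so P(j) = j(-3j^3 + 4j^2 + 3j + 3).
Then P(j+1) = P(j) + (-12j^3 - 6j^2 + 6j + 7) = (j(-3j^3 + 4j^2 + 3j + 3)) + (-12j^3 - 6j^2 + 6j + 7).
Simplifying, P(j+1) = -(j + 1)(3j^3 + 5j^2 - 2j - 7) = -(j+1)(3(j+1)^3 - 4(j+1)^2 - 3(j+1) - 3),
which is the closed form with r = j+1.
By the principle of mathematical induction, the result holds for all r ≥ 1.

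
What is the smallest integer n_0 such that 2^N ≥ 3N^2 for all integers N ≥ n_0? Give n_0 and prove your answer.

At N = 7: 128 < 147, so the inequality fails and n_0 ≥ 8. We prove 2^N ≥ 3N^2 for all N ≥ 8.
For the base case N = 8: 2^N = 256 and 3N^2 = 192, so 256 ≥ 192.
Inductive step: assume the claim holds for N = p, so 2^p ≥ 3p^2.
Then 2^(p + 1) = 2·(2^p) ≥ 2·(3p^2).
Also, for p ≥ 8 we have 2·(3p^2) ≥ 3(p+1)^2, since 2 ≥ (1 + 1/p)^2 for all p ≥ 8.
Combining, 2^(p + 1) ≥ 3(p+1)^2.
Hence, by induction on N, the claim holds for every N ≥ 8.
Hence the smallest such n_0 is 8.

n_0 = 8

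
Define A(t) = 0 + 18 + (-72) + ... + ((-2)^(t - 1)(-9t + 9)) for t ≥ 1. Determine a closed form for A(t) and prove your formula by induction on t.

We claim A(t) = (-2)^t(3t - 2) + 2 for all t ≥ 1.
Base step (t = 1): A(1) = 0, and the closed form gives 0. They agree.
For the inductive step, assume it holds for an arbitrary m ≥ 1, so A(m) = (-2)^m(3m - 2) + 2.
Then A(m+1) = A(m) + (-9(-2)^m·m) = ((-2)^m(3m - 2) + 2) + (-9(-2)^m·m).
Simplifying, A(m+1) = -6(-2)^m·m - 2(-2)^m + 2 = (-2)^(m+1)(3(m+1) - 2) + 2,
which is the closed form with t = m+1.
By the principle of mathematical induction, the result holds for all t ≥ 1.

A(t) = (-2)^t(3t - 2) + 2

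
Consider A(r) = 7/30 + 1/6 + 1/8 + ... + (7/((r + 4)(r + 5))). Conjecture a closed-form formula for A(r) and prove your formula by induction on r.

We claim A(r) = 7r/(5(r + 5)) for all r ≥ 1.
Base case (r = 1): A(1) = 7/30, and the closed form gives 7/30. They agree.
Suppose the result is true for r = m, so A(m) = 7m/(5(m + 5)).
Then A(m+1) = A(m) + (7/((m + 5)(m + 6))) = (7m/(5(m + 5))) + (7/((m + 5)(m + 6))).
Simplifying, A(m+1) = 7(m + 1)/(5(m + 6)) = 7(m+1)/(5((m+1) + 5)),
which is the closed form with r = m+1.
Hence, by induction on r, the claim holds for every r ≥ 1.

A(r) = 7r/(5(r + 5))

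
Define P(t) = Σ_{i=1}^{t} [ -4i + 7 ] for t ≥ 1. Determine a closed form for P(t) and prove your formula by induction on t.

P(t) = -t(2t - 5)

We claim P(t) = -t(2t - 5) for all t ≥ 1.
Base case (t = 1): P(1) = 3, and the closed form gives 3. They agree.
Inductive step: suppose the statement holds for some i ≥ 1, so P(i) = i(-2i + 5).
Then P(i+1) = P(i) + (-4i + 3) = (i(-2i + 5)) + (-4i + 3).
Simplifying, P(i+1) = -(i + 1)(2i - 3) = -(i+1)(2(i+1) - 5),
which is the closed form with t = i+1.
By induction, the statement is established for all t ≥ 1.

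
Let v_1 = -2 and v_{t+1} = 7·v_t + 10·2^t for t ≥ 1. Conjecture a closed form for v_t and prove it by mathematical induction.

Computing the first terms: v_1 = -2, v_2 = 6, v_3 = 82. This suggests v_t = -2^(t + 1) + 2·7^(t - 1).
For the base case t = 1: the formula gives -2 = -2 = v_1.
Inductive step: suppose the statement holds for some j ≥ 1, so v_j = -2^(j + 1) + 2·7^(j - 1).
Then v_{j+1} = 7·v_j + 10·2^j = 7·(-2^(j + 1) + 2·7^(j - 1)) + 10·2^j = -2^(j + 2) + 2·7^j = -2^((j+1) + 1) + 2·7^((j+1) - 1),
which is the claimed formula at t = j+1.
This completes the induction.

v_t = -2^(t + 1) + 2·7^(t - 1)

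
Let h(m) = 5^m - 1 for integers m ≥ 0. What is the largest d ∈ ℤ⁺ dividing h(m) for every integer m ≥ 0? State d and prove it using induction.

Computing the first values: h(0) = 0 and h(1) = 4; gcd(0, 4) = 4, so d ≤ 4.
We prove 4 | 5^m - 1 for all m ≥ 0 by induction on m.
For the base case m = 0: h(0) = 0 = 4·(0), so 4 | h(0).
Suppose the result is true for m = j, i.e. 4 | h(j). Then
h(j+1) = 5^(j+1) - 1 = 5·(5^j - 1) + 4 = 5·h(j) + 4. The first term is divisible by 4 by the inductive hypothesis, and 4 is divisible by 4. Hence 4 | h(j+1).
By the principle of mathematical induction, the result holds for all m ≥ 0.
Therefore the largest such d is 4.

d = 4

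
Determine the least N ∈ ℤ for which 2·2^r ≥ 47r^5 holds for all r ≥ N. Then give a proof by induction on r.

N = 29

At r = 28: 536870912 < 808887296, so the inequality fails and N ≥ 29. We prove 2·2^r ≥ 47r^5 for all r ≥ 29.
Base step (r = 29): 2·2^r = 1073741824 and 47r^5 = 964024003, so 1073741824 ≥ 964024003.
Suppose the result is true for r = m, so 2·2^m ≥ 47m^5.
Then 2·2^(m + 1) = 2·(2·2^m) ≥ 2·(47m^5).
Also, for m ≥ 29 we have 2·(47m^5) ≥ 47(m+1)^5, since 2 ≥ (1 + 1/m)^5 for all m ≥ 29.
Combining, 2·2^(m + 1) ≥ 47(m+1)^5.
Hence, by induction on r, the claim holds for every r ≥ 29.
Hence the smallest such N is 29.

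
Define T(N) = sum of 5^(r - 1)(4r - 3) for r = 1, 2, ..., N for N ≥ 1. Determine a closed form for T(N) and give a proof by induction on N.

We claim T(N) = 5^N(N - 1) + 1 for all N ≥ 1.
Base case (N = 1): T(1) = 1, and the closed form gives 1. They agree.
For the inductive step, assume it holds for an arbitrary r ≥ 1, so T(r) = 5^r(r - 1) + 1.
Then T(r+1) = T(r) + (5^r(4r + 1)) = (5^r(r - 1) + 1) + (5^r(4r + 1)).
Simplifying, T(r+1) = 5^(r + 1)r + 1 = 5^(r+1)((r+1) - 1) + 1,
which is the closed form with N = r+1.
By induction, the statement is established for all N ≥ 1.

T(N) = 5^N(N - 1) + 1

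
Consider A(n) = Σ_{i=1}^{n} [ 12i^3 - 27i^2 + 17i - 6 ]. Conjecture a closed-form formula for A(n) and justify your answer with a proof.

A(n) = n(3n^3 - 3n^2 - 2n - 2)

We claim A(n) = n(3n^3 - 3n^2 - 2n - 2) for all n ≥ 1.
Base step (n = 1): A(1) = -4, and the closed form gives -4. They agree.
Inductive step: assume the claim holds for n = i, so A(i) = i(3i^3 - 3i^2 - 2i - 2).
Then A(i+1) = A(i) + (12i^3 + 9i^2 - i - 4) = (i(3i^3 - 3i^2 - 2i - 2)) + (12i^3 + 9i^2 - i - 4).
Simplifying, A(i+1) = (i + 1)(3i^3 + 6i^2 + i - 4) = (i+1)(3(i+1)^3 - 3(i+1)^2 - 2(i+1) - 2),
which is the closed form with n = i+1.
By induction, the statement is established for all n ≥ 1.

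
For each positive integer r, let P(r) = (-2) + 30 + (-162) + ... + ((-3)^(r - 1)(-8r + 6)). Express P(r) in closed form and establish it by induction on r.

P(r) = (-3)^r(2r - 1) + 1

We claim P(r) = (-3)^r(2r - 1) + 1 for all r ≥ 1.
When r = 1: P(1) = -2, and the closed form gives -2. They agree.
For the inductive step, assume it holds for an arbitrary i ≥ 1, so P(i) = (-3)^i(2i - 1) + 1.
Then P(i+1) = P(i) + ((-3)^i(-8i - 2)) = ((-3)^i(2i - 1) + 1) + ((-3)^i(-8i - 2)).
Simplifying, P(i+1) = -6(-3)^i·i - 3(-3)^i + 1 = (-3)^(i+1)(2(i+1) - 1) + 1,
which is the closed form with r = i+1.
By induction, the statement is established for all r ≥ 1.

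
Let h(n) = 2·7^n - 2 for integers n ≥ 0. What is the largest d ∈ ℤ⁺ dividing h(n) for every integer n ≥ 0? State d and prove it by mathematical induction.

d = 12

Computing the first values: h(0) = 0 and h(1) = 12; gcd(0, 12) = 12, so d ≤ 12.
We prove 12 | 2·7^n - 2 for all n ≥ 0 by induction on n.
When n = 0: h(0) = 0 = 12·(0), so 12 | h(0).
Suppose the result is true for n = r, i.e. 12 | h(r). Then
h(r+1) = 2·7^(r+1) - 2 = 7·(2·7^r - 2) + 12 = 7·h(r) + 12. The first term is divisible by 12 by the inductive hypothesis, and 12 is divisible by 12. Hence 12 | h(r+1).
By the principle of mathematical induction, the result holds for all n ≥ 0.
Therefore the largest such d is 12.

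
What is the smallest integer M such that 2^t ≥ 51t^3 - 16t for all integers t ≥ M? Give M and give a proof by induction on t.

At t = 18: 262144 < 297144, so the inequality fails and M ≥ 19. We prove 2^t ≥ 51t^3 - 16t for all t ≥ 19.
Base case (t = 19): 2^t = 524288 and 51t^3 - 16t = 349505, so 524288 ≥ 349505.
Suppose the result is true for t = m, so 2^m ≥ 51m^3 - 16m.
Then 2^(m + 1) = 2·(2^m) ≥ 2·(51m^3 - 16m).
Also, for m ≥ 19 we have 2·(51m^3 - 16m) ≥ 51(m+1)^3 - 16(m+1), since 2·(51m^3 - 16m) − (51(m+1)^3 - 16(m+1)) = 51m^3 - 153m^2 - 169m - 35, which is nonnegative for all m ≥ 19.
Combining, 2^(m + 1) ≥ 51(m+1)^3 - 16(m+1).
By induction, the statement is established for all t ≥ 19.
Hence the smallest such M is 19.

M = 19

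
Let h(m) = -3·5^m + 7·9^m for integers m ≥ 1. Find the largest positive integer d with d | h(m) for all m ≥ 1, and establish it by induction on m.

d = 12

Computing the first values: h(1) = 48 and h(2) = 492; gcd(48, 492) = 12, so d ≤ 12.
We prove 12 | -3·5^m + 7·9^m for all m ≥ 1 by induction on m.
Base step (m = 1): h(1) = 48 = 12·(4), so 12 | h(1).
For the inductive step, assume it holds for an arbitrary j ≥ 1, i.e. 12 | h(j). Then
h(j+1) − 9·h(j) = (-3·5^(j+1) + 7·9^(j+1)) − 9·(-3·5^j + 7·9^j) = (-3)·5^j·(5 − 9) = (12)·5^j. Since 12 | h(j) by the inductive hypothesis, 12 | 9·h(j); and 12 | 12 since 12 = 12·1. Therefore 12 | h(j+1).
By the principle of mathematical induction, the result holds for all m ≥ 1.
Therefore the largest such d is 12.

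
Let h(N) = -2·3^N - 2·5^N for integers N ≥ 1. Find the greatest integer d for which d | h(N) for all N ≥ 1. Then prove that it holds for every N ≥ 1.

Computing the first values: h(1) = -16 and h(2) = -68; gcd(-16, -68) = 4, so d ≤ 4.
We prove 4 | -2·3^N - 2·5^N for all N ≥ 1 by induction on N.
For the base case N = 1: h(1) = -16 = 4·(-4), so 4 | h(1).
For the inductive step, assume it holds for an arbitrary j ≥ 1, i.e. 4 | h(j). Then
h(j+1) − 5·h(j) = (-2·3^(j+1) - 2·5^(j+1)) − 5·(-2·3^j - 2·5^j) = (-2)·3^j·(3 − 5) = (4)·3^j. Since 4 | h(j) by the inductive hypothesis, 4 | 5·h(j); and 4 | 4 since 4 = 4·1. Therefore 4 | h(j+1).
This completes the induction.
Therefore the largest such d is 4.

d = 4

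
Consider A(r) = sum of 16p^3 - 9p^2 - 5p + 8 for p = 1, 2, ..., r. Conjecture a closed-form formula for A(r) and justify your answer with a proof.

A(r) = r(4r^3 + 5r^2 - 3r + 4)

We claim A(r) = r(4r^3 + 5r^2 - 3r + 4) for all r ≥ 1.
Base step (r = 1): A(1) = 10, and the closed form gives 10. They agree.
Inductive step: suppose the statement holds for some p ≥ 1, so A(p) = p(4p^3 + 5p^2 - 3p + 4).
Then A(p+1) = A(p) + (16p^3 + 39p^2 + 25p + 10) = (p(4p^3 + 5p^2 - 3p + 4)) + (16p^3 + 39p^2 + 25p + 10).
Simplifying, A(p+1) = (p + 1)(4p^3 + 17p^2 + 19p + 10) = (p+1)(4(p+1)^3 + 5(p+1)^2 - 3(p+1) + 4),
which is the closed form with r = p+1.
By induction, the statement is established for all r ≥ 1.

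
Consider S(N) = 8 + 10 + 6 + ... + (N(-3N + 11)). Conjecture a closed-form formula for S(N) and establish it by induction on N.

We claim S(N) = -N(N - 5)(N + 1) for all N ≥ 1.
When N = 1: S(1) = 8, and the closed form gives 8. They agree.
Suppose the result is true for N = p, so S(p) = p(-p^2 + 4p + 5).
Then S(p+1) = S(p) + (-(p + 1)(3p - 8)) = (p(-p^2 + 4p + 5)) + (-(p + 1)(3p - 8)).
Simplifying, S(p+1) = -(p - 4)(p + 1)(p + 2) = -(p+1)((p+1) - 5)((p+1) + 1),
which is the closed form with N = p+1.
This completes the induction.

S(N) = -N(N - 5)(N + 1)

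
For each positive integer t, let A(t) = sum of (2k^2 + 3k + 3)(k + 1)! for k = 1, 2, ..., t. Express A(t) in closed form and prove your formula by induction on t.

We claim A(t) = (2t + 1)(t + 2)! - 2 for all t ≥ 1.
Base step (t = 1): A(1) = 16, and the closed form gives 16. They agree.
Inductive step: assume the claim holds for t = k, so A(k) = (2k + 1)(k + 2)! - 2.
Then A(k+1) = A(k) + ((2k^2 + 7k + 8)(k + 2)!) = ((2k + 1)(k + 2)! - 2) + ((2k^2 + 7k + 8)(k + 2)!).
Simplifying, A(k+1) = (2(k+1) + 1)((k+1) + 2)! - 2,
which is the closed form with t = k+1.
Hence, by induction on t, the claim holds for every t ≥ 1.

A(t) = (2t + 1)(t + 2)! - 2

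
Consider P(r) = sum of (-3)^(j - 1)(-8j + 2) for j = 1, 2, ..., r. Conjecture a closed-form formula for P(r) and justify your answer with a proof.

P(r) = 2(-3)^r·r

We claim P(r) = 2(-3)^r·r for all r ≥ 1.
For the base case r = 1: P(1) = -6, and the closed form gives -6. They agree.
Suppose the result is true for r = j, so P(j) = 2(-3)^j·j.
Then P(j+1) = P(j) + ((-3)^j(-8j - 6)) = (2(-3)^j·j) + ((-3)^j(-8j - 6)).
Simplifying, P(j+1) = (-3)^(j + 1)(2j + 2) = 2(-3)^(j+1)·(j+1),
which is the closed form with r = j+1.
By induction, the statement is established for all r ≥ 1.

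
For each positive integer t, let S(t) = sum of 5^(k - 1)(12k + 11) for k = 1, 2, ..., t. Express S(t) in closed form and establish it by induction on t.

We claim S(t) = 5^t(3t + 2) - 2 for all t ≥ 1.
For the base case t = 1: S(1) = 23, and the closed form gives 23. They agree.
Suppose the result is true for t = k, so S(k) = 5^k(3k + 2) - 2.
Then S(k+1) = S(k) + (5^k(12k + 23)) = (5^k(3k + 2) - 2) + (5^k(12k + 23)).
Simplifying, S(k+1) = 15·5^k·k + 25·5^k - 2 = 5^(k+1)(3(k+1) + 2) - 2,
which is the closed form with t = k+1.
By induction, the statement is established for all t ≥ 1.

S(t) = 5^t(3t + 2) - 2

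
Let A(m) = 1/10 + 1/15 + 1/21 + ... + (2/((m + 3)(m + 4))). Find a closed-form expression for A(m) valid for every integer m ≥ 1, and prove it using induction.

A(m) = m/(2(m + 4))

We claim A(m) = m/(2(m + 4)) for all m ≥ 1.
For the base case m = 1: A(1) = 1/10, and the closed form gives 1/10. They agree.
Suppose the result is true for m = i, so A(i) = i/(2(i + 4)).
Then A(i+1) = A(i) + (2/((i + 4)(i + 5))) = (i/(2(i + 4))) + (2/((i + 4)(i + 5))).
Simplifying, A(i+1) = (i + 1)/(2(i + 5)) = (i+1)/(2((i+1) + 4)),
which is the closed form with m = i+1.
This completes the induction.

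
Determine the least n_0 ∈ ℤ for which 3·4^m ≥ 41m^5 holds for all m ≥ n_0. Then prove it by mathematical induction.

n_0 = 11

At m = 10: 3145728 < 4100000, so the inequality fails and n_0 ≥ 11. We prove 3·4^m ≥ 41m^5 for all m ≥ 11.
When m = 11: 3·4^m = 12582912 and 41m^5 = 6603091, so 12582912 ≥ 6603091.
Inductive step: suppose the statement holds for some k ≥ 11, so 3·4^k ≥ 41k^5.
Then 3·4^(k + 1) = 4·(3·4^k) ≥ 4·(41k^5).
Also, for k ≥ 11 we have 4·(41k^5) ≥ 41(k+1)^5, since 4 ≥ (1 + 1/k)^5 for all k ≥ 11.
Combining, 3·4^(k + 1) ≥ 41(k+1)^5.
By induction, the statement is established for all m ≥ 11.
Hence the smallest such n_0 is 11.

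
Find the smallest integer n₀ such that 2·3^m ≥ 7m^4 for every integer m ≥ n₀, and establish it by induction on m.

At m = 9: 39366 < 45927, so the inequality fails and n₀ ≥ 10. We prove 2·3^m ≥ 7m^4 for all m ≥ 10.
Base step (m = 10): 2·3^m = 118098 and 7m^4 = 70000, so 118098 ≥ 70000.
Suppose the result is true for m = p, so 2·3^p ≥ 7p^4.
Then 2·3^(p + 1) = 3·(2·3^p) ≥ 3·(7p^4).
Also, for p ≥ 10 we have 3·(7p^4) ≥ 7(p+1)^4, since 3 ≥ (1 + 1/p)^4 for all p ≥ 10.
Combining, 2·3^(p + 1) ≥ 7(p+1)^4.
Hence, by induction on m, the claim holds for every m ≥ 10.
Hence the smallest such n₀ is 10.

n₀ = 10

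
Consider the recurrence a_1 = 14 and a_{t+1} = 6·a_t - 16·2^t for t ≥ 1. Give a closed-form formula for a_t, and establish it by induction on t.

Computing the first terms: a_1 = 14, a_2 = 52, a_3 = 248. This suggests a_t = 2^(t + 2) + 6^t.
Base case (t = 1): the formula gives 14 = 14 = a_1.
Inductive step: assume the claim holds for t = j, so a_j = 2^(j + 2) + 6^j.
Then a_{j+1} = 6·a_j - 16·2^j = 6·(2^(j + 2) + 6^j) - 16·2^j = 2^(j + 3) + 6^(j + 1) = 2^((j+1) + 2) + 6^(j+1),
which is the claimed formula at t = j+1.
Hence, by induction on t, the claim holds for every t ≥ 1.

a_t = 2^(t + 2) + 6^t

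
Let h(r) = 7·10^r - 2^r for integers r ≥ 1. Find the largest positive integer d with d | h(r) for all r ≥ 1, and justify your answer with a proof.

Computing the first values: h(1) = 68 and h(2) = 696; gcd(68, 696) = 4, so d ≤ 4.
We prove 4 | 7·10^r - 2^r for all r ≥ 1 by induction on r.
Base step (r = 1): h(1) = 68 = 4·(17), so 4 | h(1).
Suppose the result is true for r = k, i.e. 4 | h(k). Then
h(k+1) − 10·h(k) = (7·10^(k+1) - 2^(k+1)) − 10·(7·10^k - 2^k) = (-1)·2^k·(2 − 10) = (8)·2^k. Since 4 | h(k) by the inductive hypothesis, 4 | 10·h(k); and 4 | 8 since 8 = 4·2. Therefore 4 | h(k+1).
By induction, the statement is established for all r ≥ 1.
Therefore the largest such d is 4.

d = 4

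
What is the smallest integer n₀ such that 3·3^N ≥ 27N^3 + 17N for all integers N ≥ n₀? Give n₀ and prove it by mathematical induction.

At N = 7: 6561 < 9380, so the inequality fails and n₀ ≥ 8. We prove 3·3^N ≥ 27N^3 + 17N for all N ≥ 8.
For the base case N = 8: 3·3^N = 19683 and 27N^3 + 17N = 13960, so 19683 ≥ 13960.
For the inductive step, assume it holds for an arbitrary k ≥ 8, so 3·3^k ≥ 27k^3 + 17k.
Then 3·3^(k + 1) = 3·(3·3^k) ≥ 3·(27k^3 + 17k).
Also, for k ≥ 8 we have 3·(27k^3 + 17k) ≥ 27(k+1)^3 + 17(k+1), since 3·(27k^3 + 17k) − (27(k+1)^3 + 17(k+1)) = 54k^3 - 81k^2 - 47k - 44, which is nonnegative for all k ≥ 8.
Combining, 3·3^(k + 1) ≥ 27(k+1)^3 + 17(k+1).
This completes the induction.
Hence the smallest such n₀ is 8.

n₀ = 8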